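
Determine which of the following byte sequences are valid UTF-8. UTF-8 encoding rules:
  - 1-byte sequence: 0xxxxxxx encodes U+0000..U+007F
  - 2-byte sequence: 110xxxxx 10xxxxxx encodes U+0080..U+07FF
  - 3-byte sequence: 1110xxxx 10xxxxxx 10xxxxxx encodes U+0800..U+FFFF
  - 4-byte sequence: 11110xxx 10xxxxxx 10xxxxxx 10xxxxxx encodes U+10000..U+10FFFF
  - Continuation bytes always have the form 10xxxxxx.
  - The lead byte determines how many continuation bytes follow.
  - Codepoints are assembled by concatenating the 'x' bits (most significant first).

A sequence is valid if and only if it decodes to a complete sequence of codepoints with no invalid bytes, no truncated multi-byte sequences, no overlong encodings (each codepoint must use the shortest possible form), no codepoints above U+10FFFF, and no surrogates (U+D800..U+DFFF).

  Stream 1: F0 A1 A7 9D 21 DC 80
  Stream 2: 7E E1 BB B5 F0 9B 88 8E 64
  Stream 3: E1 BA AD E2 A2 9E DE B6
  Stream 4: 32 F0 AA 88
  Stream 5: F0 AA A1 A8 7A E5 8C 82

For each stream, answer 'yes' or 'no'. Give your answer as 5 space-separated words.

Answer: yes yes yes no yes

Derivation:
Stream 1: decodes cleanly. VALID
Stream 2: decodes cleanly. VALID
Stream 3: decodes cleanly. VALID
Stream 4: error at byte offset 4. INVALID
Stream 5: decodes cleanly. VALID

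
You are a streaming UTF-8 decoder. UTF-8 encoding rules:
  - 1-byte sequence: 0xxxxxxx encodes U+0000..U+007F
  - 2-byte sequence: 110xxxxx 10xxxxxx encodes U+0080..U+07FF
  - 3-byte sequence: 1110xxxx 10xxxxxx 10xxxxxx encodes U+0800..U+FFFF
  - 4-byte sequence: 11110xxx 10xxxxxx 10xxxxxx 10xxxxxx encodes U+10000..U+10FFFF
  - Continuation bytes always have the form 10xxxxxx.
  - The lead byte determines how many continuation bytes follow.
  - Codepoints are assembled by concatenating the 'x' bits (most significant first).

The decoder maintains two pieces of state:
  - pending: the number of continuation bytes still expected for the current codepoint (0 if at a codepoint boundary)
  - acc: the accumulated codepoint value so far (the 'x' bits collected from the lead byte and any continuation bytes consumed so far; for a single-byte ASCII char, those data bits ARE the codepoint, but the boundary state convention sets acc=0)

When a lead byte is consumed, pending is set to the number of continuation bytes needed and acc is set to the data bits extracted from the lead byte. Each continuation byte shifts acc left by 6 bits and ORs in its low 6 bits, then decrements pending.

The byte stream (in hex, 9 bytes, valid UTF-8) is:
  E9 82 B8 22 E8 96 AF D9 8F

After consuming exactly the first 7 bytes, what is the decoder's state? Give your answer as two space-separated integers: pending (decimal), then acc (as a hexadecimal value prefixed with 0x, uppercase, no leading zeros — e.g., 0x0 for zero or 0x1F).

Byte[0]=E9: 3-byte lead. pending=2, acc=0x9
Byte[1]=82: continuation. acc=(acc<<6)|0x02=0x242, pending=1
Byte[2]=B8: continuation. acc=(acc<<6)|0x38=0x90B8, pending=0
Byte[3]=22: 1-byte. pending=0, acc=0x0
Byte[4]=E8: 3-byte lead. pending=2, acc=0x8
Byte[5]=96: continuation. acc=(acc<<6)|0x16=0x216, pending=1
Byte[6]=AF: continuation. acc=(acc<<6)|0x2F=0x85AF, pending=0

Answer: 0 0x85AF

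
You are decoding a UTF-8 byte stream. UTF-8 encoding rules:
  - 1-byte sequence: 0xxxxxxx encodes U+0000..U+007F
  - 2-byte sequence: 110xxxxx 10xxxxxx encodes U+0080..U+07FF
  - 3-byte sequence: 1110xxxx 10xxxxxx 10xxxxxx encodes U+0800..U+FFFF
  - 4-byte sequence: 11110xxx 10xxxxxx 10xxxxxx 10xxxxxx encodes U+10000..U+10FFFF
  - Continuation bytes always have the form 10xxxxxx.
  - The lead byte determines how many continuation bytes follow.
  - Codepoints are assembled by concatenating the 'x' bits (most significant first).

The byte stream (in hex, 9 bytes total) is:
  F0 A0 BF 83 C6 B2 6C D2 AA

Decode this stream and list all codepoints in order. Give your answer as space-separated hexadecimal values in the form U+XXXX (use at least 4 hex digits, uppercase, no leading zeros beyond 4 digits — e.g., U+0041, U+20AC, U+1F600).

Byte[0]=F0: 4-byte lead, need 3 cont bytes. acc=0x0
Byte[1]=A0: continuation. acc=(acc<<6)|0x20=0x20
Byte[2]=BF: continuation. acc=(acc<<6)|0x3F=0x83F
Byte[3]=83: continuation. acc=(acc<<6)|0x03=0x20FC3
Completed: cp=U+20FC3 (starts at byte 0)
Byte[4]=C6: 2-byte lead, need 1 cont bytes. acc=0x6
Byte[5]=B2: continuation. acc=(acc<<6)|0x32=0x1B2
Completed: cp=U+01B2 (starts at byte 4)
Byte[6]=6C: 1-byte ASCII. cp=U+006C
Byte[7]=D2: 2-byte lead, need 1 cont bytes. acc=0x12
Byte[8]=AA: continuation. acc=(acc<<6)|0x2A=0x4AA
Completed: cp=U+04AA (starts at byte 7)

Answer: U+20FC3 U+01B2 U+006C U+04AA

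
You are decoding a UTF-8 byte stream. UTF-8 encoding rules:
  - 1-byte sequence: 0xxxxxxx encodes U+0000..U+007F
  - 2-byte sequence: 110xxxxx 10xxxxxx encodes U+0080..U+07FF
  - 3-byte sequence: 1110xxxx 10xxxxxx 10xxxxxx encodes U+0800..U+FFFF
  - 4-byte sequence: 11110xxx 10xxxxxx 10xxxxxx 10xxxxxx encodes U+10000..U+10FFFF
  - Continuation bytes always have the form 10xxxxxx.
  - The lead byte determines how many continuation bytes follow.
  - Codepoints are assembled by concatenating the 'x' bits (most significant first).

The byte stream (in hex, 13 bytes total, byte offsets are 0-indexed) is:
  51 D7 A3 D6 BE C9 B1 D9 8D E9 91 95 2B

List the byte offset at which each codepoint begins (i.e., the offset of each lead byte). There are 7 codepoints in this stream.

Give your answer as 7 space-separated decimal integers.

Answer: 0 1 3 5 7 9 12

Derivation:
Byte[0]=51: 1-byte ASCII. cp=U+0051
Byte[1]=D7: 2-byte lead, need 1 cont bytes. acc=0x17
Byte[2]=A3: continuation. acc=(acc<<6)|0x23=0x5E3
Completed: cp=U+05E3 (starts at byte 1)
Byte[3]=D6: 2-byte lead, need 1 cont bytes. acc=0x16
Byte[4]=BE: continuation. acc=(acc<<6)|0x3E=0x5BE
Completed: cp=U+05BE (starts at byte 3)
Byte[5]=C9: 2-byte lead, need 1 cont bytes. acc=0x9
Byte[6]=B1: continuation. acc=(acc<<6)|0x31=0x271
Completed: cp=U+0271 (starts at byte 5)
Byte[7]=D9: 2-byte lead, need 1 cont bytes. acc=0x19
Byte[8]=8D: continuation. acc=(acc<<6)|0x0D=0x64D
Completed: cp=U+064D (starts at byte 7)
Byte[9]=E9: 3-byte lead, need 2 cont bytes. acc=0x9
Byte[10]=91: continuation. acc=(acc<<6)|0x11=0x251
Byte[11]=95: continuation. acc=(acc<<6)|0x15=0x9455
Completed: cp=U+9455 (starts at byte 9)
Byte[12]=2B: 1-byte ASCII. cp=U+002B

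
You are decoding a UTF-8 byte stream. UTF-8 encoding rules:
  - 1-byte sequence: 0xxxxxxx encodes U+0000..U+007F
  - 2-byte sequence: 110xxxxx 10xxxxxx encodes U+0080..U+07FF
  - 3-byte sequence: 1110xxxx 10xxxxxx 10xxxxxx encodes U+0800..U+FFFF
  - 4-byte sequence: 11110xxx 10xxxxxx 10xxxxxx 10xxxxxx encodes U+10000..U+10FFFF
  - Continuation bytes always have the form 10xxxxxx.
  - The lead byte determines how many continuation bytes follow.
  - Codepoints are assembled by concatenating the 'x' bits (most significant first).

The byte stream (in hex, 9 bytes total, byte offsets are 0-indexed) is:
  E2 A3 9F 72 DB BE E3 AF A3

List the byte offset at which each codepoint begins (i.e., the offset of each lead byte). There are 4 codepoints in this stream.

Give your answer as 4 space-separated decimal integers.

Answer: 0 3 4 6

Derivation:
Byte[0]=E2: 3-byte lead, need 2 cont bytes. acc=0x2
Byte[1]=A3: continuation. acc=(acc<<6)|0x23=0xA3
Byte[2]=9F: continuation. acc=(acc<<6)|0x1F=0x28DF
Completed: cp=U+28DF (starts at byte 0)
Byte[3]=72: 1-byte ASCII. cp=U+0072
Byte[4]=DB: 2-byte lead, need 1 cont bytes. acc=0x1B
Byte[5]=BE: continuation. acc=(acc<<6)|0x3E=0x6FE
Completed: cp=U+06FE (starts at byte 4)
Byte[6]=E3: 3-byte lead, need 2 cont bytes. acc=0x3
Byte[7]=AF: continuation. acc=(acc<<6)|0x2F=0xEF
Byte[8]=A3: continuation. acc=(acc<<6)|0x23=0x3BE3
Completed: cp=U+3BE3 (starts at byte 6)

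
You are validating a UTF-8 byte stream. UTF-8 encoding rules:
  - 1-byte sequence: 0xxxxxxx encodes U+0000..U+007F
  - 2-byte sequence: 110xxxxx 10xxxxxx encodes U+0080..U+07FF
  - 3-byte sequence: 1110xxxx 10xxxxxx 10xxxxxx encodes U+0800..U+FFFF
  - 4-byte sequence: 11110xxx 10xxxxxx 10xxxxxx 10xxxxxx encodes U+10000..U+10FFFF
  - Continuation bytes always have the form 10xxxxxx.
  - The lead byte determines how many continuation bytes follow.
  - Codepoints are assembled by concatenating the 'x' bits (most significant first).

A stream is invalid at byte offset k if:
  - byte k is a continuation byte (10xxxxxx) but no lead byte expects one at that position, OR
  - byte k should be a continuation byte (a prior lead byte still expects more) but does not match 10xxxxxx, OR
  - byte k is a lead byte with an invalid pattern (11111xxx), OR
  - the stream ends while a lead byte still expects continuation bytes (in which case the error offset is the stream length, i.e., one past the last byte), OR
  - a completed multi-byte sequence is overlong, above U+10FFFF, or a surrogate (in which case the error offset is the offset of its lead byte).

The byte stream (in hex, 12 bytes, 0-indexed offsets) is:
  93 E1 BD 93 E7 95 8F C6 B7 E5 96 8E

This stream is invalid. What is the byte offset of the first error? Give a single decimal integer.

Answer: 0

Derivation:
Byte[0]=93: INVALID lead byte (not 0xxx/110x/1110/11110)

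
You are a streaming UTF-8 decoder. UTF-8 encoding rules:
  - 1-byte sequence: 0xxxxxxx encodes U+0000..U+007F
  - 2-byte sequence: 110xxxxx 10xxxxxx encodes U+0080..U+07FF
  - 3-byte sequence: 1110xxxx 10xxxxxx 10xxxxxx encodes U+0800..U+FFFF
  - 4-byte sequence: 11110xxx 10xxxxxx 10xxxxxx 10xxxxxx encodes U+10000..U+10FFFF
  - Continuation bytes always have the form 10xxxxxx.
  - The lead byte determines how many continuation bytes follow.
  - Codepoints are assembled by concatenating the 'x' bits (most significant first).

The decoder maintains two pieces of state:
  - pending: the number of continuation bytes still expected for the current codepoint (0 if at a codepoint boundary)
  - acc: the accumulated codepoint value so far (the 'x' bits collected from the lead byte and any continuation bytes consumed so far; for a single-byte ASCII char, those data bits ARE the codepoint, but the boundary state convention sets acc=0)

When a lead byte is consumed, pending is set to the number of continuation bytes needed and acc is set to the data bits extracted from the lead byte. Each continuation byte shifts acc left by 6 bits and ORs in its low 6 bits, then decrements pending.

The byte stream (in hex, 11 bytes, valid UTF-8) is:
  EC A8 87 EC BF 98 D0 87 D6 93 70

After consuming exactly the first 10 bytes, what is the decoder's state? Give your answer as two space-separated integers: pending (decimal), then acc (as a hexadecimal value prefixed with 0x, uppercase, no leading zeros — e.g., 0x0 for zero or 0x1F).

Byte[0]=EC: 3-byte lead. pending=2, acc=0xC
Byte[1]=A8: continuation. acc=(acc<<6)|0x28=0x328, pending=1
Byte[2]=87: continuation. acc=(acc<<6)|0x07=0xCA07, pending=0
Byte[3]=EC: 3-byte lead. pending=2, acc=0xC
Byte[4]=BF: continuation. acc=(acc<<6)|0x3F=0x33F, pending=1
Byte[5]=98: continuation. acc=(acc<<6)|0x18=0xCFD8, pending=0
Byte[6]=D0: 2-byte lead. pending=1, acc=0x10
Byte[7]=87: continuation. acc=(acc<<6)|0x07=0x407, pending=0
Byte[8]=D6: 2-byte lead. pending=1, acc=0x16
Byte[9]=93: continuation. acc=(acc<<6)|0x13=0x593, pending=0

Answer: 0 0x593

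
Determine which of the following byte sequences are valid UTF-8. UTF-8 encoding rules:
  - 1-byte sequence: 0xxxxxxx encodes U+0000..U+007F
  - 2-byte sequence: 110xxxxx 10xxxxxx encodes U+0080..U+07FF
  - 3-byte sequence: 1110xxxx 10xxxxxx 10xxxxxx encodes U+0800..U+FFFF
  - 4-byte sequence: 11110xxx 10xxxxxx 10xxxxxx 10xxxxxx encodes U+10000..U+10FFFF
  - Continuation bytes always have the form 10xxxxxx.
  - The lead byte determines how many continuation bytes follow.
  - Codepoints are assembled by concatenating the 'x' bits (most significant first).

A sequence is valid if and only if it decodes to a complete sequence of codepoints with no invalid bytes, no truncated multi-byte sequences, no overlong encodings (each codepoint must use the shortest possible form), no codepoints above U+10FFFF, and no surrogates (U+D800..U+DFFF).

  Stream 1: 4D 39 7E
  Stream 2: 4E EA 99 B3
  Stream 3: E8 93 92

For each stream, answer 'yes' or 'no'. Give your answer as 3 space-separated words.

Answer: yes yes yes

Derivation:
Stream 1: decodes cleanly. VALID
Stream 2: decodes cleanly. VALID
Stream 3: decodes cleanly. VALID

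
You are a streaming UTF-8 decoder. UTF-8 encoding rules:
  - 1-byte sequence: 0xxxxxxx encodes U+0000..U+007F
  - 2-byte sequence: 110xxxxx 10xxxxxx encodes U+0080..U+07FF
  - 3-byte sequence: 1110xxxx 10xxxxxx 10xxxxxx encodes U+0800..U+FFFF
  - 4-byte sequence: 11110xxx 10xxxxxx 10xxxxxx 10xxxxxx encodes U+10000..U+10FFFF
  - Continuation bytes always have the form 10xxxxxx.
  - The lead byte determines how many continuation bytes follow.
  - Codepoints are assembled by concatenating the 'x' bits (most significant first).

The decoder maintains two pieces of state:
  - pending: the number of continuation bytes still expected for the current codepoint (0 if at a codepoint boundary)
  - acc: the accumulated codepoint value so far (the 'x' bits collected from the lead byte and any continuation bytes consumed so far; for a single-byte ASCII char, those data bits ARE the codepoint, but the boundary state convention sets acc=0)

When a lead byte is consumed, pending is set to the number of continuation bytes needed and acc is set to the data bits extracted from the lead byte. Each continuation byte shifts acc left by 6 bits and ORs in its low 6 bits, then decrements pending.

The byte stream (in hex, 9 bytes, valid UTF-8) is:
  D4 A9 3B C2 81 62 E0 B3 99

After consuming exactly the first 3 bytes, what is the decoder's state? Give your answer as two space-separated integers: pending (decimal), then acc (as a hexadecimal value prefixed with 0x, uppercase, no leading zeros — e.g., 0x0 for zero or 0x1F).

Byte[0]=D4: 2-byte lead. pending=1, acc=0x14
Byte[1]=A9: continuation. acc=(acc<<6)|0x29=0x529, pending=0
Byte[2]=3B: 1-byte. pending=0, acc=0x0

Answer: 0 0x0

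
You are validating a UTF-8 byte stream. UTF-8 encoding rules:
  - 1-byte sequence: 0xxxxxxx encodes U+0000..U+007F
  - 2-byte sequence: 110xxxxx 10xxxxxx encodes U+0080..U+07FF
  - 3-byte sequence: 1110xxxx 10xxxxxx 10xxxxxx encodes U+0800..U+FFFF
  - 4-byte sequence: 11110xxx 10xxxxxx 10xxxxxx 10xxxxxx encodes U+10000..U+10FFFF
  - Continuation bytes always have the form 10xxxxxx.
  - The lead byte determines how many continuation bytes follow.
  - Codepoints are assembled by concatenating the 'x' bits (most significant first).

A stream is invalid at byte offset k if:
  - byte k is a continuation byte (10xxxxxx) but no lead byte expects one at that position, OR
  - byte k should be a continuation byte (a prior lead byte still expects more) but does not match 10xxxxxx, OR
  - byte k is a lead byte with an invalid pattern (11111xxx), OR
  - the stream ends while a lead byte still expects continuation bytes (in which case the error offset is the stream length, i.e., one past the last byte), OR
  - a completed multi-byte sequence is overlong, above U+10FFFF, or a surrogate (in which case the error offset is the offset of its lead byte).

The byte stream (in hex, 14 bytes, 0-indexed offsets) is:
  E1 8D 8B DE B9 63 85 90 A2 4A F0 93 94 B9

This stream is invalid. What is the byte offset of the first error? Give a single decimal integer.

Answer: 6

Derivation:
Byte[0]=E1: 3-byte lead, need 2 cont bytes. acc=0x1
Byte[1]=8D: continuation. acc=(acc<<6)|0x0D=0x4D
Byte[2]=8B: continuation. acc=(acc<<6)|0x0B=0x134B
Completed: cp=U+134B (starts at byte 0)
Byte[3]=DE: 2-byte lead, need 1 cont bytes. acc=0x1E
Byte[4]=B9: continuation. acc=(acc<<6)|0x39=0x7B9
Completed: cp=U+07B9 (starts at byte 3)
Byte[5]=63: 1-byte ASCII. cp=U+0063
Byte[6]=85: INVALID lead byte (not 0xxx/110x/1110/11110)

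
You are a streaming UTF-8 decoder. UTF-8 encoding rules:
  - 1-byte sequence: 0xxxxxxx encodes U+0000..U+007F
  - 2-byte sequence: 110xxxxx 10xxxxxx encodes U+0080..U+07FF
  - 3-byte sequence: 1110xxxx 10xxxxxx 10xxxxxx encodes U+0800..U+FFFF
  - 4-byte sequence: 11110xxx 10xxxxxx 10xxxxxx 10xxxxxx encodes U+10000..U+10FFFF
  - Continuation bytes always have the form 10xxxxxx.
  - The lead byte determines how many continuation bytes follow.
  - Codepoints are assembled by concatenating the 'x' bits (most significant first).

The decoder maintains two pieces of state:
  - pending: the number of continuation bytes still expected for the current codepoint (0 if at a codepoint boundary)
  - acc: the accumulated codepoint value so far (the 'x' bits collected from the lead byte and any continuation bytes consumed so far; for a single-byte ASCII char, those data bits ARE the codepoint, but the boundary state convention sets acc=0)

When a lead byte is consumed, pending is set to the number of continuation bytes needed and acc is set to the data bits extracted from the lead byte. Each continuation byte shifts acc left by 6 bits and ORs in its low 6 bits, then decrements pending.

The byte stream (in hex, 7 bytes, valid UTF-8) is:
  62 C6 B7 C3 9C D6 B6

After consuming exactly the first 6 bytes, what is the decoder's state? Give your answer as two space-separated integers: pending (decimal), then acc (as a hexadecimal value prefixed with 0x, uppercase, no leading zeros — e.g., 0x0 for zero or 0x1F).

Byte[0]=62: 1-byte. pending=0, acc=0x0
Byte[1]=C6: 2-byte lead. pending=1, acc=0x6
Byte[2]=B7: continuation. acc=(acc<<6)|0x37=0x1B7, pending=0
Byte[3]=C3: 2-byte lead. pending=1, acc=0x3
Byte[4]=9C: continuation. acc=(acc<<6)|0x1C=0xDC, pending=0
Byte[5]=D6: 2-byte lead. pending=1, acc=0x16

Answer: 1 0x16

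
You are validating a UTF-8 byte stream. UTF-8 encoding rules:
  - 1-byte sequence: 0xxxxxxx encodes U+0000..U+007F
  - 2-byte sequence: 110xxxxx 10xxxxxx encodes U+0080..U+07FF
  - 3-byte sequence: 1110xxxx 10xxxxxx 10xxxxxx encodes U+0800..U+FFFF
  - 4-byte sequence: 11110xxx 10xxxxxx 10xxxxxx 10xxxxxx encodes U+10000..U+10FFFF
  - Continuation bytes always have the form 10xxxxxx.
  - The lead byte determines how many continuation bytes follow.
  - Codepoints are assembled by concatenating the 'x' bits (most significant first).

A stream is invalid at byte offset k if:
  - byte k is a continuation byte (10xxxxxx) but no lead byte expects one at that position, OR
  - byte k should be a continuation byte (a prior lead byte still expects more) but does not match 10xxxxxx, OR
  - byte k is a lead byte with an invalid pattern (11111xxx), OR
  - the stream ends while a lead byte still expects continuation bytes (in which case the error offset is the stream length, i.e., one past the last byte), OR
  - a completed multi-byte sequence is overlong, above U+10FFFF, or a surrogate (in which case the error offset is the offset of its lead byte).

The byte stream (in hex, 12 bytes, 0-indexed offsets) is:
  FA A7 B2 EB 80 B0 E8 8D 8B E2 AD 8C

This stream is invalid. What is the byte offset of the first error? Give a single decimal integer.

Answer: 0

Derivation:
Byte[0]=FA: INVALID lead byte (not 0xxx/110x/1110/11110)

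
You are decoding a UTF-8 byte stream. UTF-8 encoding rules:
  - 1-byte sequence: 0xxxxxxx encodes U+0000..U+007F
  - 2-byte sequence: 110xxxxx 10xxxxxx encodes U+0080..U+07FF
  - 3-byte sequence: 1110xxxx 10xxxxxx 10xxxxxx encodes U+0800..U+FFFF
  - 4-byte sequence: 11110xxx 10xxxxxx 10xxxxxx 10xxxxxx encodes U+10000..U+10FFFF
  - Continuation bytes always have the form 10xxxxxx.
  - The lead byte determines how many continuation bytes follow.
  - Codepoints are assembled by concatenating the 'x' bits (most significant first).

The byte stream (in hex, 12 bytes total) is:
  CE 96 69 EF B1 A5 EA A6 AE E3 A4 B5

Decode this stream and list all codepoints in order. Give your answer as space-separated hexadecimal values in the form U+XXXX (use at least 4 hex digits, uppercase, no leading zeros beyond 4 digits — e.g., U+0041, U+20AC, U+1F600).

Byte[0]=CE: 2-byte lead, need 1 cont bytes. acc=0xE
Byte[1]=96: continuation. acc=(acc<<6)|0x16=0x396
Completed: cp=U+0396 (starts at byte 0)
Byte[2]=69: 1-byte ASCII. cp=U+0069
Byte[3]=EF: 3-byte lead, need 2 cont bytes. acc=0xF
Byte[4]=B1: continuation. acc=(acc<<6)|0x31=0x3F1
Byte[5]=A5: continuation. acc=(acc<<6)|0x25=0xFC65
Completed: cp=U+FC65 (starts at byte 3)
Byte[6]=EA: 3-byte lead, need 2 cont bytes. acc=0xA
Byte[7]=A6: continuation. acc=(acc<<6)|0x26=0x2A6
Byte[8]=AE: continuation. acc=(acc<<6)|0x2E=0xA9AE
Completed: cp=U+A9AE (starts at byte 6)
Byte[9]=E3: 3-byte lead, need 2 cont bytes. acc=0x3
Byte[10]=A4: continuation. acc=(acc<<6)|0x24=0xE4
Byte[11]=B5: continuation. acc=(acc<<6)|0x35=0x3935
Completed: cp=U+3935 (starts at byte 9)

Answer: U+0396 U+0069 U+FC65 U+A9AE U+3935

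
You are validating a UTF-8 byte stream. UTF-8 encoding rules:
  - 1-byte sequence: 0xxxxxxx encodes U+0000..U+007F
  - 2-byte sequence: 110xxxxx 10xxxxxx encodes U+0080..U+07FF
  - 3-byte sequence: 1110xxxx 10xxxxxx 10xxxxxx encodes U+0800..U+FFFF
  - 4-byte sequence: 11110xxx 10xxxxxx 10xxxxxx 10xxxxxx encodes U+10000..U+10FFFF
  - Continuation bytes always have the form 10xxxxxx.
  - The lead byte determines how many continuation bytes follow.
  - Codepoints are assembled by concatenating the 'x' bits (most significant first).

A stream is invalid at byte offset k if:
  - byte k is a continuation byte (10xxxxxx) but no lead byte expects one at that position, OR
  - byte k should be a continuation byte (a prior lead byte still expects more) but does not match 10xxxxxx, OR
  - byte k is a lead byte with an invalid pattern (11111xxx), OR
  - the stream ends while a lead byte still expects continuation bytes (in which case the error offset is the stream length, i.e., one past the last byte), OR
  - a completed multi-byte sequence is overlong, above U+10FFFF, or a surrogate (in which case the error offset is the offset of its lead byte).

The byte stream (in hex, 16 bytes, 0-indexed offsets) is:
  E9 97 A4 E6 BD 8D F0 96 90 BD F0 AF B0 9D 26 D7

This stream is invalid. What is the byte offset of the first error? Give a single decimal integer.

Byte[0]=E9: 3-byte lead, need 2 cont bytes. acc=0x9
Byte[1]=97: continuation. acc=(acc<<6)|0x17=0x257
Byte[2]=A4: continuation. acc=(acc<<6)|0x24=0x95E4
Completed: cp=U+95E4 (starts at byte 0)
Byte[3]=E6: 3-byte lead, need 2 cont bytes. acc=0x6
Byte[4]=BD: continuation. acc=(acc<<6)|0x3D=0x1BD
Byte[5]=8D: continuation. acc=(acc<<6)|0x0D=0x6F4D
Completed: cp=U+6F4D (starts at byte 3)
Byte[6]=F0: 4-byte lead, need 3 cont bytes. acc=0x0
Byte[7]=96: continuation. acc=(acc<<6)|0x16=0x16
Byte[8]=90: continuation. acc=(acc<<6)|0x10=0x590
Byte[9]=BD: continuation. acc=(acc<<6)|0x3D=0x1643D
Completed: cp=U+1643D (starts at byte 6)
Byte[10]=F0: 4-byte lead, need 3 cont bytes. acc=0x0
Byte[11]=AF: continuation. acc=(acc<<6)|0x2F=0x2F
Byte[12]=B0: continuation. acc=(acc<<6)|0x30=0xBF0
Byte[13]=9D: continuation. acc=(acc<<6)|0x1D=0x2FC1D
Completed: cp=U+2FC1D (starts at byte 10)
Byte[14]=26: 1-byte ASCII. cp=U+0026
Byte[15]=D7: 2-byte lead, need 1 cont bytes. acc=0x17
Byte[16]: stream ended, expected continuation. INVALID

Answer: 16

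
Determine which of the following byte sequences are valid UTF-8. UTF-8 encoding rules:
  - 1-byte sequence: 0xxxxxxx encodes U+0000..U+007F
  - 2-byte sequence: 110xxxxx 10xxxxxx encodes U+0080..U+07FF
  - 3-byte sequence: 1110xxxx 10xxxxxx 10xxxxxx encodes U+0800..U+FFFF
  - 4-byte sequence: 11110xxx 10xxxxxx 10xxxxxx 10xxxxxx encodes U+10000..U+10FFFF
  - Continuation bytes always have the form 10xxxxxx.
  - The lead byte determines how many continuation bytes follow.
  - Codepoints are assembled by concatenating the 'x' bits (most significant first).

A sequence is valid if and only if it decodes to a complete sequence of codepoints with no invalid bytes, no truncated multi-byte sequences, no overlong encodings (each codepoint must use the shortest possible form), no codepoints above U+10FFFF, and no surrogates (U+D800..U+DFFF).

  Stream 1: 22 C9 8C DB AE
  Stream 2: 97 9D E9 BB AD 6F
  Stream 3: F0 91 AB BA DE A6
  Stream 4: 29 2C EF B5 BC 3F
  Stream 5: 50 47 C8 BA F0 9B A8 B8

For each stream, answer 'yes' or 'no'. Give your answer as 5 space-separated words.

Stream 1: decodes cleanly. VALID
Stream 2: error at byte offset 0. INVALID
Stream 3: decodes cleanly. VALID
Stream 4: decodes cleanly. VALID
Stream 5: decodes cleanly. VALID

Answer: yes no yes yes yes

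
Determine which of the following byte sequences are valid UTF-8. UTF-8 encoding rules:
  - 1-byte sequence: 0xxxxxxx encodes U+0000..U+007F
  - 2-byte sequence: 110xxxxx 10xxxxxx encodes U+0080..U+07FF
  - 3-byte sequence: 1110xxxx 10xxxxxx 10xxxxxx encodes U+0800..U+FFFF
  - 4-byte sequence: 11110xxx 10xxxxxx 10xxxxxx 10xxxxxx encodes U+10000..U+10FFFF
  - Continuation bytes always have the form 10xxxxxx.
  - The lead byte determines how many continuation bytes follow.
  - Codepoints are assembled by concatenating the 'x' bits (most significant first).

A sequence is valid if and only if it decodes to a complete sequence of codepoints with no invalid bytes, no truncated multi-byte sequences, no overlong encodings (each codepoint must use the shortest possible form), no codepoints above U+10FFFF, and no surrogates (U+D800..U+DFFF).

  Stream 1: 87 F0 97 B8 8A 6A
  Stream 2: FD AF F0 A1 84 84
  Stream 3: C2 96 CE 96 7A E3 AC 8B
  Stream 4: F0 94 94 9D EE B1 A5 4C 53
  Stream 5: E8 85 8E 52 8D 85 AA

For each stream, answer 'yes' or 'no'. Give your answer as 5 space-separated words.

Answer: no no yes yes no

Derivation:
Stream 1: error at byte offset 0. INVALID
Stream 2: error at byte offset 0. INVALID
Stream 3: decodes cleanly. VALID
Stream 4: decodes cleanly. VALID
Stream 5: error at byte offset 4. INVALID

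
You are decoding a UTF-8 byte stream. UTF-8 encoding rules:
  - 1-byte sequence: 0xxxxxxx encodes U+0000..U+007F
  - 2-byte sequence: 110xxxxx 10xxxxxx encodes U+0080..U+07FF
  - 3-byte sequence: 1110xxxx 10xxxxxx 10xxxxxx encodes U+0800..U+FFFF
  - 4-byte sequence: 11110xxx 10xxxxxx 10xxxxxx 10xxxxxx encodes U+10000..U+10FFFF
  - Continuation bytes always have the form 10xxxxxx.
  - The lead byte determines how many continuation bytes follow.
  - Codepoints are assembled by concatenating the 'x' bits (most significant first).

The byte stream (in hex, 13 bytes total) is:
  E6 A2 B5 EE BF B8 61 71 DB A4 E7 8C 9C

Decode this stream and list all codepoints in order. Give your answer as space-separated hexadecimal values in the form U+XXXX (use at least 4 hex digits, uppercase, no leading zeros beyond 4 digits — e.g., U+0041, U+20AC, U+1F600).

Answer: U+68B5 U+EFF8 U+0061 U+0071 U+06E4 U+731C

Derivation:
Byte[0]=E6: 3-byte lead, need 2 cont bytes. acc=0x6
Byte[1]=A2: continuation. acc=(acc<<6)|0x22=0x1A2
Byte[2]=B5: continuation. acc=(acc<<6)|0x35=0x68B5
Completed: cp=U+68B5 (starts at byte 0)
Byte[3]=EE: 3-byte lead, need 2 cont bytes. acc=0xE
Byte[4]=BF: continuation. acc=(acc<<6)|0x3F=0x3BF
Byte[5]=B8: continuation. acc=(acc<<6)|0x38=0xEFF8
Completed: cp=U+EFF8 (starts at byte 3)
Byte[6]=61: 1-byte ASCII. cp=U+0061
Byte[7]=71: 1-byte ASCII. cp=U+0071
Byte[8]=DB: 2-byte lead, need 1 cont bytes. acc=0x1B
Byte[9]=A4: continuation. acc=(acc<<6)|0x24=0x6E4
Completed: cp=U+06E4 (starts at byte 8)
Byte[10]=E7: 3-byte lead, need 2 cont bytes. acc=0x7
Byte[11]=8C: continuation. acc=(acc<<6)|0x0C=0x1CC
Byte[12]=9C: continuation. acc=(acc<<6)|0x1C=0x731C
Completed: cp=U+731C (starts at byte 10)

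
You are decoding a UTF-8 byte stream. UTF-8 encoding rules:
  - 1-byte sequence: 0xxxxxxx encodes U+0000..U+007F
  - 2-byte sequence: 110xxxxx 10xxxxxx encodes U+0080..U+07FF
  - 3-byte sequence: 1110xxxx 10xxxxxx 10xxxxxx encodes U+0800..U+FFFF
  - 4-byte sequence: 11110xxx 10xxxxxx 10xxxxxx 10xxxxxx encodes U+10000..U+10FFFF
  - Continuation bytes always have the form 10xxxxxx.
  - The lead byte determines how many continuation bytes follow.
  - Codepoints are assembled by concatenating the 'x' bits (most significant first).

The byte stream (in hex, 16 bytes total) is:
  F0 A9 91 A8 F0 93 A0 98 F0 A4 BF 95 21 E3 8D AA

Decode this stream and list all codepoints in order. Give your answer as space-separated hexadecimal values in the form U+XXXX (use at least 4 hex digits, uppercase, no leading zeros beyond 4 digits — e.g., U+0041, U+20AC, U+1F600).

Byte[0]=F0: 4-byte lead, need 3 cont bytes. acc=0x0
Byte[1]=A9: continuation. acc=(acc<<6)|0x29=0x29
Byte[2]=91: continuation. acc=(acc<<6)|0x11=0xA51
Byte[3]=A8: continuation. acc=(acc<<6)|0x28=0x29468
Completed: cp=U+29468 (starts at byte 0)
Byte[4]=F0: 4-byte lead, need 3 cont bytes. acc=0x0
Byte[5]=93: continuation. acc=(acc<<6)|0x13=0x13
Byte[6]=A0: continuation. acc=(acc<<6)|0x20=0x4E0
Byte[7]=98: continuation. acc=(acc<<6)|0x18=0x13818
Completed: cp=U+13818 (starts at byte 4)
Byte[8]=F0: 4-byte lead, need 3 cont bytes. acc=0x0
Byte[9]=A4: continuation. acc=(acc<<6)|0x24=0x24
Byte[10]=BF: continuation. acc=(acc<<6)|0x3F=0x93F
Byte[11]=95: continuation. acc=(acc<<6)|0x15=0x24FD5
Completed: cp=U+24FD5 (starts at byte 8)
Byte[12]=21: 1-byte ASCII. cp=U+0021
Byte[13]=E3: 3-byte lead, need 2 cont bytes. acc=0x3
Byte[14]=8D: continuation. acc=(acc<<6)|0x0D=0xCD
Byte[15]=AA: continuation. acc=(acc<<6)|0x2A=0x336A
Completed: cp=U+336A (starts at byte 13)

Answer: U+29468 U+13818 U+24FD5 U+0021 U+336A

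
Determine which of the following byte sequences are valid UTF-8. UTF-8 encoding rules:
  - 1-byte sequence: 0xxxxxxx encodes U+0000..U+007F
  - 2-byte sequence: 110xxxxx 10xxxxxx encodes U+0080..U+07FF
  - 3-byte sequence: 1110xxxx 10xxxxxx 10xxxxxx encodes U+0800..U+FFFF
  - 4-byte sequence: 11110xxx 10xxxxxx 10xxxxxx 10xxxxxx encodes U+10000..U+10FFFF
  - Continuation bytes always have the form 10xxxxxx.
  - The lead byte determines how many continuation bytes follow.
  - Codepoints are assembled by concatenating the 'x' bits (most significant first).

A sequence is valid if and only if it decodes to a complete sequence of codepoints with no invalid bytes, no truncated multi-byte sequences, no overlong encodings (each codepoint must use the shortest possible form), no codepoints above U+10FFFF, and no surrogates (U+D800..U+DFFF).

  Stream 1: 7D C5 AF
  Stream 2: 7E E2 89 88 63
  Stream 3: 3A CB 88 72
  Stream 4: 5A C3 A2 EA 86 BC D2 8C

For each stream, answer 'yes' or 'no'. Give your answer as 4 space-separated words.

Stream 1: decodes cleanly. VALID
Stream 2: decodes cleanly. VALID
Stream 3: decodes cleanly. VALID
Stream 4: decodes cleanly. VALID

Answer: yes yes yes yes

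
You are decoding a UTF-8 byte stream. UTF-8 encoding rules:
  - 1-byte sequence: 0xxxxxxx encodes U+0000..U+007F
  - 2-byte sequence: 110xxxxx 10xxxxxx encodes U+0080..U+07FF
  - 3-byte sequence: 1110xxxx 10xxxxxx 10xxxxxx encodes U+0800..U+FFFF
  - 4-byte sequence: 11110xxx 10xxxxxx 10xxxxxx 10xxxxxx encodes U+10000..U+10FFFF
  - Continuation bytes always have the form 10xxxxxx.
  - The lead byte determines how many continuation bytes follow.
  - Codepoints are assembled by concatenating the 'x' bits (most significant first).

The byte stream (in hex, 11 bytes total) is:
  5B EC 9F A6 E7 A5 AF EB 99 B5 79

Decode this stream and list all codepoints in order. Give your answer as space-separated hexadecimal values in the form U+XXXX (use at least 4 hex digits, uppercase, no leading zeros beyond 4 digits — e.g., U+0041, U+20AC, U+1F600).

Byte[0]=5B: 1-byte ASCII. cp=U+005B
Byte[1]=EC: 3-byte lead, need 2 cont bytes. acc=0xC
Byte[2]=9F: continuation. acc=(acc<<6)|0x1F=0x31F
Byte[3]=A6: continuation. acc=(acc<<6)|0x26=0xC7E6
Completed: cp=U+C7E6 (starts at byte 1)
Byte[4]=E7: 3-byte lead, need 2 cont bytes. acc=0x7
Byte[5]=A5: continuation. acc=(acc<<6)|0x25=0x1E5
Byte[6]=AF: continuation. acc=(acc<<6)|0x2F=0x796F
Completed: cp=U+796F (starts at byte 4)
Byte[7]=EB: 3-byte lead, need 2 cont bytes. acc=0xB
Byte[8]=99: continuation. acc=(acc<<6)|0x19=0x2D9
Byte[9]=B5: continuation. acc=(acc<<6)|0x35=0xB675
Completed: cp=U+B675 (starts at byte 7)
Byte[10]=79: 1-byte ASCII. cp=U+0079

Answer: U+005B U+C7E6 U+796F U+B675 U+0079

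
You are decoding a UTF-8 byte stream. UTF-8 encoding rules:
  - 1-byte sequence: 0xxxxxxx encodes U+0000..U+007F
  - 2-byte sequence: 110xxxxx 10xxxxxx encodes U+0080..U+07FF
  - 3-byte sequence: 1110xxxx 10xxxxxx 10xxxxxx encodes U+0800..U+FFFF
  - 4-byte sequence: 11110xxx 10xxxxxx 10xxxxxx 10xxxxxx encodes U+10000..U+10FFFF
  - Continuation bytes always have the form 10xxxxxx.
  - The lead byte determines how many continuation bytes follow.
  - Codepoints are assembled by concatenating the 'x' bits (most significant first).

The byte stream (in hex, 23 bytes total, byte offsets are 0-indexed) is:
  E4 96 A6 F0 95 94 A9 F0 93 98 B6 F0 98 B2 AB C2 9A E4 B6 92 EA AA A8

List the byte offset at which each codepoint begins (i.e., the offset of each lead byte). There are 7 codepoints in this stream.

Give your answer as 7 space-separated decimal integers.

Answer: 0 3 7 11 15 17 20

Derivation:
Byte[0]=E4: 3-byte lead, need 2 cont bytes. acc=0x4
Byte[1]=96: continuation. acc=(acc<<6)|0x16=0x116
Byte[2]=A6: continuation. acc=(acc<<6)|0x26=0x45A6
Completed: cp=U+45A6 (starts at byte 0)
Byte[3]=F0: 4-byte lead, need 3 cont bytes. acc=0x0
Byte[4]=95: continuation. acc=(acc<<6)|0x15=0x15
Byte[5]=94: continuation. acc=(acc<<6)|0x14=0x554
Byte[6]=A9: continuation. acc=(acc<<6)|0x29=0x15529
Completed: cp=U+15529 (starts at byte 3)
Byte[7]=F0: 4-byte lead, need 3 cont bytes. acc=0x0
Byte[8]=93: continuation. acc=(acc<<6)|0x13=0x13
Byte[9]=98: continuation. acc=(acc<<6)|0x18=0x4D8
Byte[10]=B6: continuation. acc=(acc<<6)|0x36=0x13636
Completed: cp=U+13636 (starts at byte 7)
Byte[11]=F0: 4-byte lead, need 3 cont bytes. acc=0x0
Byte[12]=98: continuation. acc=(acc<<6)|0x18=0x18
Byte[13]=B2: continuation. acc=(acc<<6)|0x32=0x632
Byte[14]=AB: continuation. acc=(acc<<6)|0x2B=0x18CAB
Completed: cp=U+18CAB (starts at byte 11)
Byte[15]=C2: 2-byte lead, need 1 cont bytes. acc=0x2
Byte[16]=9A: continuation. acc=(acc<<6)|0x1A=0x9A
Completed: cp=U+009A (starts at byte 15)
Byte[17]=E4: 3-byte lead, need 2 cont bytes. acc=0x4
Byte[18]=B6: continuation. acc=(acc<<6)|0x36=0x136
Byte[19]=92: continuation. acc=(acc<<6)|0x12=0x4D92
Completed: cp=U+4D92 (starts at byte 17)
Byte[20]=EA: 3-byte lead, need 2 cont bytes. acc=0xA
Byte[21]=AA: continuation. acc=(acc<<6)|0x2A=0x2AA
Byte[22]=A8: continuation. acc=(acc<<6)|0x28=0xAAA8
Completed: cp=U+AAA8 (starts at byte 20)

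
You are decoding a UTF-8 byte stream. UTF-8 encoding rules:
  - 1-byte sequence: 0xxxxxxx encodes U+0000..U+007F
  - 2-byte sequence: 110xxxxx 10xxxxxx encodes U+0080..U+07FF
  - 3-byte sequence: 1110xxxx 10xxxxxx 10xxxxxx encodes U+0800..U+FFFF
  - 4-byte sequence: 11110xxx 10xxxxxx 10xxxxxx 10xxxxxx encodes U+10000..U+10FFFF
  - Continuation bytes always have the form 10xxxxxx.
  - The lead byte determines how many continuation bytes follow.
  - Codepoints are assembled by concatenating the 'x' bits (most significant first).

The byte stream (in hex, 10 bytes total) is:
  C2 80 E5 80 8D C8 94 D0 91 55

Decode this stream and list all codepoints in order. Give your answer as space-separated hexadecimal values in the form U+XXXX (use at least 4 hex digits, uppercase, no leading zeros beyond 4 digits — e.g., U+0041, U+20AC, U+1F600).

Answer: U+0080 U+500D U+0214 U+0411 U+0055

Derivation:
Byte[0]=C2: 2-byte lead, need 1 cont bytes. acc=0x2
Byte[1]=80: continuation. acc=(acc<<6)|0x00=0x80
Completed: cp=U+0080 (starts at byte 0)
Byte[2]=E5: 3-byte lead, need 2 cont bytes. acc=0x5
Byte[3]=80: continuation. acc=(acc<<6)|0x00=0x140
Byte[4]=8D: continuation. acc=(acc<<6)|0x0D=0x500D
Completed: cp=U+500D (starts at byte 2)
Byte[5]=C8: 2-byte lead, need 1 cont bytes. acc=0x8
Byte[6]=94: continuation. acc=(acc<<6)|0x14=0x214
Completed: cp=U+0214 (starts at byte 5)
Byte[7]=D0: 2-byte lead, need 1 cont bytes. acc=0x10
Byte[8]=91: continuation. acc=(acc<<6)|0x11=0x411
Completed: cp=U+0411 (starts at byte 7)
Byte[9]=55: 1-byte ASCII. cp=U+0055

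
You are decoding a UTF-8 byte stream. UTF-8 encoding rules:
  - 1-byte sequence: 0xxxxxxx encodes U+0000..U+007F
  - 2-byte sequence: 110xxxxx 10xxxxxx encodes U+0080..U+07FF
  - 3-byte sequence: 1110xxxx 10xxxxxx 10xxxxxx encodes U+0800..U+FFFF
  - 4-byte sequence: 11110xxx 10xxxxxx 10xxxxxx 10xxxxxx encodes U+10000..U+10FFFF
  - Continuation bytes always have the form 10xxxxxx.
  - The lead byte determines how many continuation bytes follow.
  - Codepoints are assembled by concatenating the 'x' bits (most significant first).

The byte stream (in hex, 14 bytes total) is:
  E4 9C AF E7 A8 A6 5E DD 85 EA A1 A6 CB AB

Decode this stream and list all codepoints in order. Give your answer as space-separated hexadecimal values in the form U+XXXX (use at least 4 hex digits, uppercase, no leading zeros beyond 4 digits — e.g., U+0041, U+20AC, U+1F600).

Answer: U+472F U+7A26 U+005E U+0745 U+A866 U+02EB

Derivation:
Byte[0]=E4: 3-byte lead, need 2 cont bytes. acc=0x4
Byte[1]=9C: continuation. acc=(acc<<6)|0x1C=0x11C
Byte[2]=AF: continuation. acc=(acc<<6)|0x2F=0x472F
Completed: cp=U+472F (starts at byte 0)
Byte[3]=E7: 3-byte lead, need 2 cont bytes. acc=0x7
Byte[4]=A8: continuation. acc=(acc<<6)|0x28=0x1E8
Byte[5]=A6: continuation. acc=(acc<<6)|0x26=0x7A26
Completed: cp=U+7A26 (starts at byte 3)
Byte[6]=5E: 1-byte ASCII. cp=U+005E
Byte[7]=DD: 2-byte lead, need 1 cont bytes. acc=0x1D
Byte[8]=85: continuation. acc=(acc<<6)|0x05=0x745
Completed: cp=U+0745 (starts at byte 7)
Byte[9]=EA: 3-byte lead, need 2 cont bytes. acc=0xA
Byte[10]=A1: continuation. acc=(acc<<6)|0x21=0x2A1
Byte[11]=A6: continuation. acc=(acc<<6)|0x26=0xA866
Completed: cp=U+A866 (starts at byte 9)
Byte[12]=CB: 2-byte lead, need 1 cont bytes. acc=0xB
Byte[13]=AB: continuation. acc=(acc<<6)|0x2B=0x2EB
Completed: cp=U+02EB (starts at byte 12)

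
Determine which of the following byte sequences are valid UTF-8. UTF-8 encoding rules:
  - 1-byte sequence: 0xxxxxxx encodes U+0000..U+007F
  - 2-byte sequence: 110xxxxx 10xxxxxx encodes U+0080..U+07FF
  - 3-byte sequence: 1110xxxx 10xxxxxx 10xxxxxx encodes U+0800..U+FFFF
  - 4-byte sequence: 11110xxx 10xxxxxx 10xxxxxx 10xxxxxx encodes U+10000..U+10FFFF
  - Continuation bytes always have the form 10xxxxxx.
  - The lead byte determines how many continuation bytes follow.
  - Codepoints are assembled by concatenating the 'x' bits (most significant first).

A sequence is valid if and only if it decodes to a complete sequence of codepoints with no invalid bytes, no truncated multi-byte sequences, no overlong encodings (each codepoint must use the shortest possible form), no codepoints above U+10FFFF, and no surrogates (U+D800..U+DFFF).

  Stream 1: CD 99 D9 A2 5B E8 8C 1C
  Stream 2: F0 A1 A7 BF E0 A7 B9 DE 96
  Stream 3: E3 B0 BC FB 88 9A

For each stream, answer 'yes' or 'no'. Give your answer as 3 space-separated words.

Answer: no yes no

Derivation:
Stream 1: error at byte offset 7. INVALID
Stream 2: decodes cleanly. VALID
Stream 3: error at byte offset 3. INVALID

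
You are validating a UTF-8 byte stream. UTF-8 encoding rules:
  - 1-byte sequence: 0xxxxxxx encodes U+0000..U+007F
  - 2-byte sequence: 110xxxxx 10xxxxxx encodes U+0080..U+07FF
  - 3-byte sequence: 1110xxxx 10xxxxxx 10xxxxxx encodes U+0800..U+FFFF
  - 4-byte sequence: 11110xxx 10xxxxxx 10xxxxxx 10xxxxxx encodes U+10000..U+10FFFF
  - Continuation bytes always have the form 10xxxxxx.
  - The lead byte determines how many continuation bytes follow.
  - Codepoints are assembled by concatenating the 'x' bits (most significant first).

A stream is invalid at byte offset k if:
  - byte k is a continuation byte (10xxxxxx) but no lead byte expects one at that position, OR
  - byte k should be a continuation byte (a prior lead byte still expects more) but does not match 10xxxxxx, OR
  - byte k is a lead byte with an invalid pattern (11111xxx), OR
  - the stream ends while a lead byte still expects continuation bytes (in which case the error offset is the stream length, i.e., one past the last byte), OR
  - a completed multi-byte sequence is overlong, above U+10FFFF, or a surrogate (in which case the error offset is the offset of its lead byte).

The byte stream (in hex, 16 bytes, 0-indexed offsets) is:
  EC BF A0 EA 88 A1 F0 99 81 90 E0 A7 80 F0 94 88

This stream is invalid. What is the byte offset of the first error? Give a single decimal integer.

Answer: 16

Derivation:
Byte[0]=EC: 3-byte lead, need 2 cont bytes. acc=0xC
Byte[1]=BF: continuation. acc=(acc<<6)|0x3F=0x33F
Byte[2]=A0: continuation. acc=(acc<<6)|0x20=0xCFE0
Completed: cp=U+CFE0 (starts at byte 0)
Byte[3]=EA: 3-byte lead, need 2 cont bytes. acc=0xA
Byte[4]=88: continuation. acc=(acc<<6)|0x08=0x288
Byte[5]=A1: continuation. acc=(acc<<6)|0x21=0xA221
Completed: cp=U+A221 (starts at byte 3)
Byte[6]=F0: 4-byte lead, need 3 cont bytes. acc=0x0
Byte[7]=99: continuation. acc=(acc<<6)|0x19=0x19
Byte[8]=81: continuation. acc=(acc<<6)|0x01=0x641
Byte[9]=90: continuation. acc=(acc<<6)|0x10=0x19050
Completed: cp=U+19050 (starts at byte 6)
Byte[10]=E0: 3-byte lead, need 2 cont bytes. acc=0x0
Byte[11]=A7: continuation. acc=(acc<<6)|0x27=0x27
Byte[12]=80: continuation. acc=(acc<<6)|0x00=0x9C0
Completed: cp=U+09C0 (starts at byte 10)
Byte[13]=F0: 4-byte lead, need 3 cont bytes. acc=0x0
Byte[14]=94: continuation. acc=(acc<<6)|0x14=0x14
Byte[15]=88: continuation. acc=(acc<<6)|0x08=0x508
Byte[16]: stream ended, expected continuation. INVALID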